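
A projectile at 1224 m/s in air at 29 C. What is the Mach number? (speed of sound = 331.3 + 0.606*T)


a = 331.3 + 0.606*(29) = 348.874 m/s
M = v/a = 1224/348.874 = 3.508

3.508


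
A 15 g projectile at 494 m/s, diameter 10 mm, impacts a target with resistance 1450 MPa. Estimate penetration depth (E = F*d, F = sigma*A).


A = pi*(d/2)^2 = pi*(10/2)^2 = 78.5398 mm^2
E = 0.5*m*v^2 = 0.5*0.015*494^2 = 1830.27 J
depth = E/(sigma*A) = 1830.27 J / (1450 MPa * 78.5398 mm^2) = 1830.27/(1450 * 78.5398) m = 0.0160715 m ≈ 16.07 mm

16.07 mm


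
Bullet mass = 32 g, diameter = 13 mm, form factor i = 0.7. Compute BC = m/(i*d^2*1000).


BC = m/(i*d^2*1000) = 32/(0.7 * 13^2 * 1000) = 0.0002705

0.0002705


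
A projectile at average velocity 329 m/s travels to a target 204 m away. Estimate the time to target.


t = d/v = 204/329 = 0.6201 s

0.6201 s


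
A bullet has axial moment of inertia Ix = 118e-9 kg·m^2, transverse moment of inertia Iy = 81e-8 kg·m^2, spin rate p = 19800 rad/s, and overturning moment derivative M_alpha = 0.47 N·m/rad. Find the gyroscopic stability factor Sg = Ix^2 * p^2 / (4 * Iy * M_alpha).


Sg = Ix^2 * p^2 / (4 * Iy * M_alpha) = (118e-9)^2 * 19800^2 / (4 * 81e-8 * 0.47) = 3.585

3.585


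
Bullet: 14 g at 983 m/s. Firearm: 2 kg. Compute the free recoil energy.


v_r = m_p*v_p/m_gun = 0.014*983/2 = 6.881 m/s, E_r = 0.5*m_gun*v_r^2 = 0.5*2*6.881^2 = 47.35 J

47.35 J


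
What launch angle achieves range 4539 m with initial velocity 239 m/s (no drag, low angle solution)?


sin(2*theta) = R*g/v0^2 = 4539*9.81/239^2 = 0.779531, theta = arcsin(0.779531)/2 = 25.61°

25.61 degrees


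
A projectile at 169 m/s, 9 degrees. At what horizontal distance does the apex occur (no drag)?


R = v0^2*sin(2*theta)/g = 169^2*sin(2*9°)/9.81 = 899.677 m
apex_dist = R/2 = 899.677/2 = 449.8 m

449.8 m


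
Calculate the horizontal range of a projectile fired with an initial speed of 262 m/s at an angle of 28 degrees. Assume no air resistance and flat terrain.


R = v0^2 * sin(2*theta) / g = 262^2 * sin(2*28°) / 9.81 = 5801 m

5801 m


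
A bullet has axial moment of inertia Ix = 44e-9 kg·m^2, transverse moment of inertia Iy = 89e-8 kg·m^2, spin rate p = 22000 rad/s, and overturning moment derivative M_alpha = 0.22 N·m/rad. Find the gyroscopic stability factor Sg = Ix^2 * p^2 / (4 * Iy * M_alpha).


Sg = Ix^2 * p^2 / (4 * Iy * M_alpha) = (44e-9)^2 * 22000^2 / (4 * 89e-8 * 0.22) = 1.196

1.196


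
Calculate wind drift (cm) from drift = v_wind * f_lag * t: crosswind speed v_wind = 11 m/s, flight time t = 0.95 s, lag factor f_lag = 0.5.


drift = v_wind * lag * t = 11 * 0.5 * 0.95 = 5.225 m ≈ 522.5 cm

522.5 cm


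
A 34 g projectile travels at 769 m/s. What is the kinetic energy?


E = 0.5*m*v^2 = 0.5*0.034*769^2 = 10053 J

10053 J


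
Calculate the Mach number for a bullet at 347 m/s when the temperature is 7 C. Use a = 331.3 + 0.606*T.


a = 331.3 + 0.606*(7) = 335.542 m/s
M = v/a = 347/335.542 = 1.034

1.034


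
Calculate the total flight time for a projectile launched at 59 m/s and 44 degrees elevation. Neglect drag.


T = 2*v0*sin(theta)/g = 2*59*sin(44°)/9.81 = 8.356 s

8.356 s


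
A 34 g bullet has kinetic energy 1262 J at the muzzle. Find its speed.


v = sqrt(2*E/m) = sqrt(2*1262/0.034) = 272.5 m/s

272.5 m/s


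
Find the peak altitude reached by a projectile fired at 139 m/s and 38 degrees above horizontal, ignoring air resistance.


H = (v0*sin(theta))^2 / (2g) = (139*sin(38°))^2 / (2*9.81) = 373.3 m

373.3 m


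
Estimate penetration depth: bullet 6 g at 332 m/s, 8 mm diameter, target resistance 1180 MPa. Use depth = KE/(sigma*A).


A = pi*(d/2)^2 = pi*(8/2)^2 = 50.2655 mm^2
E = 0.5*m*v^2 = 0.5*0.006*332^2 = 330.672 J
depth = E/(sigma*A) = 330.672 J / (1180 MPa * 50.2655 mm^2) = 330.672/(1180 * 50.2655) m = 0.00557501 m ≈ 5.575 mm

5.575 mm


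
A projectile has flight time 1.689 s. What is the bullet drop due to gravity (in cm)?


drop = 0.5*g*t^2 = 0.5*9.81*1.689^2 = 13.9926 m ≈ 1399 cm

1399 cm


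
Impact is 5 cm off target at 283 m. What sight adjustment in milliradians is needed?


1 mrad subtends 1 cm per 10 m of range, so adj = error_cm / (dist_m / 10) = 5 / (283/10) = 0.1767 mrad

0.1767 mrad


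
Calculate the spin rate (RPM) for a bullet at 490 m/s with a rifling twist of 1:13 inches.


twist_m = 13*0.0254 = 0.3302 m
spin = v/twist = 490/0.3302 = 1483.949 rev/s
RPM = spin*60 = 1483.949*60 ≈ 89037 RPM

89037 RPM


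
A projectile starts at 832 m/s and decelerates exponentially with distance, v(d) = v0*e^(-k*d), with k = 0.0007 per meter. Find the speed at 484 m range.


v = v0*exp(-k*d) = 832*exp(-0.0007*484) = 592.9 m/s

592.9 m/s


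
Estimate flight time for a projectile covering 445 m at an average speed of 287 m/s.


t = d/v = 445/287 = 1.551 s

1.551 s


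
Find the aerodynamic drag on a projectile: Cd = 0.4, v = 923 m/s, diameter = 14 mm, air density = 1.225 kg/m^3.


A = pi*(d/2)^2 = pi*(14/2000)^2 = 1.53938e-04 m^2
Fd = 0.5*Cd*rho*A*v^2 = 0.5*0.4*1.225*1.53938e-04*923^2 = 32.13 N

32.13 N


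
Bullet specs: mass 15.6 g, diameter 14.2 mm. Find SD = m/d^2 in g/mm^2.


SD = m/d^2 = 15.6/14.2^2 = 0.07737 g/mm^2

0.07737 g/mm^2


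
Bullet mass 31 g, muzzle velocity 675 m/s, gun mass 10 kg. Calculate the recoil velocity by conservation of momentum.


v_recoil = m_p * v_p / m_gun = 0.031 * 675 / 10 = 2.093 m/s

2.093 m/s


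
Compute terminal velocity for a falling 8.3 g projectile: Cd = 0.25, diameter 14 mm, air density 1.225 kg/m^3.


A = pi*(d/2)^2 = pi*(14/2000)^2 = 1.53938e-04 m^2
vt = sqrt(2mg/(Cd*rho*A)) = sqrt(2*0.0083*9.81/(0.25 * 1.225 * 1.53938e-04)) = 58.77 m/s

58.77 m/s


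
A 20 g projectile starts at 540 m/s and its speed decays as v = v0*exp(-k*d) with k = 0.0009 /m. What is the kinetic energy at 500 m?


v = v0*exp(-k*d) = 540*exp(-0.0009*500) = 344.319 m/s
E = 0.5*m*v^2 = 0.5*0.02*344.319^2 = 1186 J

1186 J


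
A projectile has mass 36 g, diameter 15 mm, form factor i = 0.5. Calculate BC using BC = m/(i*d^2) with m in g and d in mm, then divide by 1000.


BC = m/(i*d^2*1000) = 36/(0.5 * 15^2 * 1000) = 0.00032

0.00032


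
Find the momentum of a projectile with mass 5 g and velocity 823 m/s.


p = m*v = 0.005*823 = 4.115 kg·m/s

4.115 kg·m/s


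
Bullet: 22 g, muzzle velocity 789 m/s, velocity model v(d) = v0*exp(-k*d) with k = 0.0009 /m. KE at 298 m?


v = v0*exp(-k*d) = 789*exp(-0.0009*298) = 603.392 m/s
E = 0.5*m*v^2 = 0.5*0.022*603.392^2 = 4005 J

4005 J


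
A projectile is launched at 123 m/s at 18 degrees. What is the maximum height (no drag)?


H = (v0*sin(theta))^2 / (2g) = (123*sin(18°))^2 / (2*9.81) = 73.63 m

73.63 m


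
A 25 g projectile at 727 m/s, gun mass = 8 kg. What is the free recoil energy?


v_r = m_p*v_p/m_gun = 0.025*727/8 = 2.27188 m/s, E_r = 0.5*m_gun*v_r^2 = 0.5*8*2.27188^2 = 20.65 J

20.65 J


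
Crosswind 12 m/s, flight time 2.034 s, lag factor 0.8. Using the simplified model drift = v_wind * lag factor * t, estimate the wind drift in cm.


drift = v_wind * lag * t = 12 * 0.8 * 2.034 = 19.5264 m ≈ 1953 cm

1953 cm


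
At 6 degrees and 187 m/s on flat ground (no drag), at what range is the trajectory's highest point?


R = v0^2*sin(2*theta)/g = 187^2*sin(2*6°)/9.81 = 741.128 m
apex_dist = R/2 = 741.128/2 = 370.6 m

370.6 m


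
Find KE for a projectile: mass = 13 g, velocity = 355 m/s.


E = 0.5*m*v^2 = 0.5*0.013*355^2 = 819.2 J

819.2 J


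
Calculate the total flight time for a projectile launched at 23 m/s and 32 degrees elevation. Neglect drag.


T = 2*v0*sin(theta)/g = 2*23*sin(32°)/9.81 = 2.485 s

2.485 s


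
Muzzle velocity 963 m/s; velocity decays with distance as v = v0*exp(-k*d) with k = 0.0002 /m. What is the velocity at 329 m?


v = v0*exp(-k*d) = 963*exp(-0.0002*329) = 901.7 m/s

901.7 m/s


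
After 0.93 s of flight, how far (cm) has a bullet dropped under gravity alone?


drop = 0.5*g*t^2 = 0.5*9.81*0.93^2 = 4.24233 m ≈ 424.2 cm

424.2 cm


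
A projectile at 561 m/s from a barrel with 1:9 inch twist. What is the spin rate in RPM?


twist_m = 9*0.0254 = 0.2286 m
spin = v/twist = 561/0.2286 = 2454.068 rev/s
RPM = spin*60 = 2454.068*60 ≈ 147244 RPM

147244 RPM


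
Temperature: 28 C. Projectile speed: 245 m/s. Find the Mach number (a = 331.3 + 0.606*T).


a = 331.3 + 0.606*(28) = 348.268 m/s
M = v/a = 245/348.268 = 0.7035

0.7035


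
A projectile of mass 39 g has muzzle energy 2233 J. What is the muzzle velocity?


v = sqrt(2*E/m) = sqrt(2*2233/0.039) = 338.4 m/s

338.4 m/s


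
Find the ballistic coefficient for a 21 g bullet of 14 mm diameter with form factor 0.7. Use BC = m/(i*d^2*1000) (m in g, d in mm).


BC = m/(i*d^2*1000) = 21/(0.7 * 14^2 * 1000) = 0.0001531

0.0001531


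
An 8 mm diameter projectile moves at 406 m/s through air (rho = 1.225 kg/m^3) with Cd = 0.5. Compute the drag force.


A = pi*(d/2)^2 = pi*(8/2000)^2 = 5.02655e-05 m^2
Fd = 0.5*Cd*rho*A*v^2 = 0.5*0.5*1.225*5.02655e-05*406^2 = 2.537 N

2.537 N


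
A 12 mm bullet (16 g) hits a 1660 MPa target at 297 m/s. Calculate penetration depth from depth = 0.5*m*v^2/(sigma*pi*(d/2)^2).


A = pi*(d/2)^2 = pi*(12/2)^2 = 113.097 mm^2
E = 0.5*m*v^2 = 0.5*0.016*297^2 = 705.672 J
depth = E/(sigma*A) = 705.672 J / (1660 MPa * 113.097 mm^2) = 705.672/(1660 * 113.097) m = 0.00375874 m ≈ 3.759 mm

3.759 mm


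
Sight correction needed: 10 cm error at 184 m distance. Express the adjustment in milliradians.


1 mrad subtends 1 cm per 10 m of range, so adj = error_cm / (dist_m / 10) = 10 / (184/10) = 0.5435 mrad

0.5435 mrad


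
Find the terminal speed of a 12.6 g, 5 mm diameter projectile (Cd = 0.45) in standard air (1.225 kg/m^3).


A = pi*(d/2)^2 = pi*(5/2000)^2 = 1.96350e-05 m^2
vt = sqrt(2mg/(Cd*rho*A)) = sqrt(2*0.0126*9.81/(0.45 * 1.225 * 1.96350e-05)) = 151.1 m/s

151.1 m/s


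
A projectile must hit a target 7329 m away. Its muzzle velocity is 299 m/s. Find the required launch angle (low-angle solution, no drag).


sin(2*theta) = R*g/v0^2 = 7329*9.81/299^2 = 0.804213, theta = arcsin(0.804213)/2 = 26.77°

26.77 degrees


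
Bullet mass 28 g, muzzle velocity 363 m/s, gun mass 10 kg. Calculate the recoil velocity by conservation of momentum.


v_recoil = m_p * v_p / m_gun = 0.028 * 363 / 10 = 1.016 m/s

1.016 m/s


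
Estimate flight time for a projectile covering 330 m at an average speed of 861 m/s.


t = d/v = 330/861 = 0.3833 s

0.3833 s


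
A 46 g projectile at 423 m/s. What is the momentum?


p = m*v = 0.046*423 = 19.46 kg·m/s

19.46 kg·m/s


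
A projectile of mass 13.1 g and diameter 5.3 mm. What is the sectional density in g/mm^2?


SD = m/d^2 = 13.1/5.3^2 = 0.4664 g/mm^2

0.4664 g/mm^2


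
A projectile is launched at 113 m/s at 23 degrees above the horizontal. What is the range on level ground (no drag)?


R = v0^2 * sin(2*theta) / g = 113^2 * sin(2*23°) / 9.81 = 936.3 m

936.3 m


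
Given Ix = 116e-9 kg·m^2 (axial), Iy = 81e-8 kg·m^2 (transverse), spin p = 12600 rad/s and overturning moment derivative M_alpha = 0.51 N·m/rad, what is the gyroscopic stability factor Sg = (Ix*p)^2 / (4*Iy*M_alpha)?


Sg = Ix^2 * p^2 / (4 * Iy * M_alpha) = (116e-9)^2 * 12600^2 / (4 * 81e-8 * 0.51) = 1.293

1.293


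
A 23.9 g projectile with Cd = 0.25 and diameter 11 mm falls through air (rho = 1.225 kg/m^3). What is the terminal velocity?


A = pi*(d/2)^2 = pi*(11/2000)^2 = 9.50332e-05 m^2
vt = sqrt(2mg/(Cd*rho*A)) = sqrt(2*0.0239*9.81/(0.25 * 1.225 * 9.50332e-05)) = 126.9 m/s

126.9 m/s


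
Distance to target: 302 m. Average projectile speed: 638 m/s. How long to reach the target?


t = d/v = 302/638 = 0.4734 s

0.4734 s


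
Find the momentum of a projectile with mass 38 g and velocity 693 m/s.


p = m*v = 0.038*693 = 26.33 kg·m/s

26.33 kg·m/s


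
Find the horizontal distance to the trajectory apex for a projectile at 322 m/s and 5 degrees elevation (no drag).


R = v0^2*sin(2*theta)/g = 322^2*sin(2*5°)/9.81 = 1835.32 m
apex_dist = R/2 = 1835.32/2 = 917.7 m

917.7 m


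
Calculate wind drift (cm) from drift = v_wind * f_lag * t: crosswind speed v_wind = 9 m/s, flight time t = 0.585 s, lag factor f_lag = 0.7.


drift = v_wind * lag * t = 9 * 0.7 * 0.585 = 3.6855 m ≈ 368.5 cm

368.5 cm


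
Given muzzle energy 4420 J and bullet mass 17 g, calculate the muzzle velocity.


v = sqrt(2*E/m) = sqrt(2*4420/0.017) = 721.1 m/s

721.1 m/s


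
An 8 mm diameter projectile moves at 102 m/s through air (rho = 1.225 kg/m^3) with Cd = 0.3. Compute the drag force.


A = pi*(d/2)^2 = pi*(8/2000)^2 = 5.02655e-05 m^2
Fd = 0.5*Cd*rho*A*v^2 = 0.5*0.3*1.225*5.02655e-05*102^2 = 0.09609 N

0.09609 N


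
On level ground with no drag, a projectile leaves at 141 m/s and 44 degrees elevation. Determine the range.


R = v0^2 * sin(2*theta) / g = 141^2 * sin(2*44°) / 9.81 = 2025 m

2025 m


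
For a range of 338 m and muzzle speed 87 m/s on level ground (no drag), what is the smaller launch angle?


sin(2*theta) = R*g/v0^2 = 338*9.81/87^2 = 0.438074, theta = arcsin(0.438074)/2 = 12.99°

12.99 degrees


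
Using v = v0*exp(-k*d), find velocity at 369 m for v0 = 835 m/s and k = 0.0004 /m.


v = v0*exp(-k*d) = 835*exp(-0.0004*369) = 720.4 m/s

720.4 m/s


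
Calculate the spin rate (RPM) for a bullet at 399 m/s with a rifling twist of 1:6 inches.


twist_m = 6*0.0254 = 0.1524 m
spin = v/twist = 399/0.1524 = 2618.11 rev/s
RPM = spin*60 = 2618.11*60 ≈ 157087 RPM

157087 RPM


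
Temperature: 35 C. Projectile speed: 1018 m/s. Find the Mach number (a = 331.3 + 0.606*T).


a = 331.3 + 0.606*(35) = 352.51 m/s
M = v/a = 1018/352.51 = 2.888

2.888


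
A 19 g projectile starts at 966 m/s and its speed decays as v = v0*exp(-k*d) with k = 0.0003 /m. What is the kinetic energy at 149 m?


v = v0*exp(-k*d) = 966*exp(-0.0003*149) = 923.771 m/s
E = 0.5*m*v^2 = 0.5*0.019*923.771^2 = 8107 J

8107 J


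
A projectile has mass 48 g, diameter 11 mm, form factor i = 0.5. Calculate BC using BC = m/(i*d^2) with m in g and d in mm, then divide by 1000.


BC = m/(i*d^2*1000) = 48/(0.5 * 11^2 * 1000) = 0.0007934

0.0007934


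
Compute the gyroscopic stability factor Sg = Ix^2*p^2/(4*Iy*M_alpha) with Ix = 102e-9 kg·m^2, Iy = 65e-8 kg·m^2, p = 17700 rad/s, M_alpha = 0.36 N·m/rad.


Sg = Ix^2 * p^2 / (4 * Iy * M_alpha) = (102e-9)^2 * 17700^2 / (4 * 65e-8 * 0.36) = 3.482

3.482


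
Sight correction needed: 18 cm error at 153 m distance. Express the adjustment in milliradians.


1 mrad subtends 1 cm per 10 m of range, so adj = error_cm / (dist_m / 10) = 18 / (153/10) = 1.176 mrad

1.176 mrad


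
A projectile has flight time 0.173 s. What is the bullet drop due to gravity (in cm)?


drop = 0.5*g*t^2 = 0.5*9.81*0.173^2 = 0.146802 m ≈ 14.68 cm

14.68 cm


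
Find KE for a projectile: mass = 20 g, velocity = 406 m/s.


E = 0.5*m*v^2 = 0.5*0.02*406^2 = 1648 J

1648 J


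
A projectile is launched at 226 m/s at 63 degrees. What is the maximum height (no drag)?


H = (v0*sin(theta))^2 / (2g) = (226*sin(63°))^2 / (2*9.81) = 2067 m

2067 m


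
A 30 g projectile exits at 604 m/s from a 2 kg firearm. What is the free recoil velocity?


v_recoil = m_p * v_p / m_gun = 0.03 * 604 / 2 = 9.06 m/s

9.06 m/s


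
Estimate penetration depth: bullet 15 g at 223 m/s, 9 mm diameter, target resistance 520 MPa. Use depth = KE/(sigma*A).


A = pi*(d/2)^2 = pi*(9/2)^2 = 63.6173 mm^2
E = 0.5*m*v^2 = 0.5*0.015*223^2 = 372.967 J
depth = E/(sigma*A) = 372.967 J / (520 MPa * 63.6173 mm^2) = 372.967/(520 * 63.6173) m = 0.0112744 m ≈ 11.27 mm

11.27 mm


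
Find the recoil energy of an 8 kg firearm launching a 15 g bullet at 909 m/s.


v_r = m_p*v_p/m_gun = 0.015*909/8 = 1.70437 m/s, E_r = 0.5*m_gun*v_r^2 = 0.5*8*1.70437^2 = 11.62 J

11.62 J


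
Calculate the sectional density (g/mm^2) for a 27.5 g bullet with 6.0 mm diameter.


SD = m/d^2 = 27.5/6.0^2 = 0.7639 g/mm^2

0.7639 g/mm^2


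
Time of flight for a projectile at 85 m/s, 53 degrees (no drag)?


T = 2*v0*sin(theta)/g = 2*85*sin(53°)/9.81 = 13.84 s

13.84 s


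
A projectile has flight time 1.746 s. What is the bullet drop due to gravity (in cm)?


drop = 0.5*g*t^2 = 0.5*9.81*1.746^2 = 14.953 m ≈ 1495 cm

1495 cm


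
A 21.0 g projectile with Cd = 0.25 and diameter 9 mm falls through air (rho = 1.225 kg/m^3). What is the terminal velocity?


A = pi*(d/2)^2 = pi*(9/2000)^2 = 6.36173e-05 m^2
vt = sqrt(2mg/(Cd*rho*A)) = sqrt(2*0.021*9.81/(0.25 * 1.225 * 6.36173e-05)) = 145.4 m/s

145.4 m/s


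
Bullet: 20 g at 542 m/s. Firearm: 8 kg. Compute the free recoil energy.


v_r = m_p*v_p/m_gun = 0.02*542/8 = 1.355 m/s, E_r = 0.5*m_gun*v_r^2 = 0.5*8*1.355^2 = 7.344 J

7.344 J


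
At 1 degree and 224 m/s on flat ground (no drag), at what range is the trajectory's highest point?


R = v0^2*sin(2*theta)/g = 224^2*sin(2*1°)/9.81 = 178.503 m
apex_dist = R/2 = 178.503/2 = 89.25 m

89.25 m


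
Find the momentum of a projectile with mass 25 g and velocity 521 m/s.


p = m*v = 0.025*521 = 13.03 kg·m/s

13.03 kg·m/s


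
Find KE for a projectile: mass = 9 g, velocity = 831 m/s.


E = 0.5*m*v^2 = 0.5*0.009*831^2 = 3108 J

3108 J


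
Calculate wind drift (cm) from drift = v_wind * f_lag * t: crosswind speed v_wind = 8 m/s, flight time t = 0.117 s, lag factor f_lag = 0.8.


drift = v_wind * lag * t = 8 * 0.8 * 0.117 = 0.7488 m ≈ 74.88 cm

74.88 cm


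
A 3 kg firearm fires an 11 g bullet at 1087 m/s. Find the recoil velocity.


v_recoil = m_p * v_p / m_gun = 0.011 * 1087 / 3 = 3.986 m/s

3.986 m/s


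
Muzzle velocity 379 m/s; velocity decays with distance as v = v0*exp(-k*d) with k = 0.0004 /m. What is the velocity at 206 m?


v = v0*exp(-k*d) = 379*exp(-0.0004*206) = 349 m/s

349 m/s


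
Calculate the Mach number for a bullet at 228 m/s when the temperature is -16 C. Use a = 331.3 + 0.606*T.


a = 331.3 + 0.606*(-16) = 321.604 m/s
M = v/a = 228/321.604 = 0.7089

0.7089


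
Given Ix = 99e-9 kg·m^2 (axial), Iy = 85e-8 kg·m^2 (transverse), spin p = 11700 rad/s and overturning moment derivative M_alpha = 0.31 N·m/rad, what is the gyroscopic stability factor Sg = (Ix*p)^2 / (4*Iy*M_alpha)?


Sg = Ix^2 * p^2 / (4 * Iy * M_alpha) = (99e-9)^2 * 11700^2 / (4 * 85e-8 * 0.31) = 1.273

1.273


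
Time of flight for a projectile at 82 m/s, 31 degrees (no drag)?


T = 2*v0*sin(theta)/g = 2*82*sin(31°)/9.81 = 8.61 s

8.61 s


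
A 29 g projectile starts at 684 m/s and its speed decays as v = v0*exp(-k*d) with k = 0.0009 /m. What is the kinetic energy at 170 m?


v = v0*exp(-k*d) = 684*exp(-0.0009*170) = 586.961 m/s
E = 0.5*m*v^2 = 0.5*0.029*586.961^2 = 4996 J

4996 J


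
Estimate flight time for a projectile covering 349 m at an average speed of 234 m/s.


t = d/v = 349/234 = 1.491 s

1.491 s


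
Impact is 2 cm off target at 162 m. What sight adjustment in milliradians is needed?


1 mrad subtends 1 cm per 10 m of range, so adj = error_cm / (dist_m / 10) = 2 / (162/10) = 0.1235 mrad

0.1235 mrad


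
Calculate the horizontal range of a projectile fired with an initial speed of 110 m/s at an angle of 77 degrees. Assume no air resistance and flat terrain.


R = v0^2 * sin(2*theta) / g = 110^2 * sin(2*77°) / 9.81 = 540.7 m

540.7 m


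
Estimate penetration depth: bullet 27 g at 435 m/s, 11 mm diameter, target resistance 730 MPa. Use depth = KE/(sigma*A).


A = pi*(d/2)^2 = pi*(11/2)^2 = 95.0332 mm^2
E = 0.5*m*v^2 = 0.5*0.027*435^2 = 2554.54 J
depth = E/(sigma*A) = 2554.54 J / (730 MPa * 95.0332 mm^2) = 2554.54/(730 * 95.0332) m = 0.0368226 m ≈ 36.82 mm

36.82 mm


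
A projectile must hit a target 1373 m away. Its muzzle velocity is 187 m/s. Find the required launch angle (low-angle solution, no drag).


sin(2*theta) = R*g/v0^2 = 1373*9.81/187^2 = 0.385173, theta = arcsin(0.385173)/2 = 11.33°

11.33 degrees


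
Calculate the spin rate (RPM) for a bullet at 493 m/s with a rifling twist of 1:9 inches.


twist_m = 9*0.0254 = 0.2286 m
spin = v/twist = 493/0.2286 = 2156.605 rev/s
RPM = spin*60 = 2156.605*60 ≈ 129396 RPM

129396 RPM


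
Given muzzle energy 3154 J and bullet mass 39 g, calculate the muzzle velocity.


v = sqrt(2*E/m) = sqrt(2*3154/0.039) = 402.2 m/s

402.2 m/s


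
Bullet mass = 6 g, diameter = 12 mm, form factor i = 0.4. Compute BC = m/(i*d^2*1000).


BC = m/(i*d^2*1000) = 6/(0.4 * 12^2 * 1000) = 0.0001042

0.0001042


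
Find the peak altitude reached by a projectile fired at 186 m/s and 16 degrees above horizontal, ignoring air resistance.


H = (v0*sin(theta))^2 / (2g) = (186*sin(16°))^2 / (2*9.81) = 134 m

134 m


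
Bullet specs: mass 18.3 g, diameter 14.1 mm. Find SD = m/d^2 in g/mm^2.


SD = m/d^2 = 18.3/14.1^2 = 0.09205 g/mm^2

0.09205 g/mm^2


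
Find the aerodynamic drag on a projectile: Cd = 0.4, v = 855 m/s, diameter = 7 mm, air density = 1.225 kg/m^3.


A = pi*(d/2)^2 = pi*(7/2000)^2 = 3.84845e-05 m^2
Fd = 0.5*Cd*rho*A*v^2 = 0.5*0.4*1.225*3.84845e-05*855^2 = 6.893 N

6.893 N


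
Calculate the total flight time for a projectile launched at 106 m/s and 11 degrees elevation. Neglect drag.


T = 2*v0*sin(theta)/g = 2*106*sin(11°)/9.81 = 4.123 s

4.123 s


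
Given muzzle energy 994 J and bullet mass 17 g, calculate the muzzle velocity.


v = sqrt(2*E/m) = sqrt(2*994/0.017) = 342 m/s

342 m/s


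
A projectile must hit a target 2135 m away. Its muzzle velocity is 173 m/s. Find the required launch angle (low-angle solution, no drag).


sin(2*theta) = R*g/v0^2 = 2135*9.81/173^2 = 0.699801, theta = arcsin(0.699801)/2 = 22.21°

22.21 degrees


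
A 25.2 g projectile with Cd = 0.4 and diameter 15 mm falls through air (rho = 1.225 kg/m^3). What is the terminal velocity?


A = pi*(d/2)^2 = pi*(15/2000)^2 = 1.76715e-04 m^2
vt = sqrt(2mg/(Cd*rho*A)) = sqrt(2*0.0252*9.81/(0.4 * 1.225 * 1.76715e-04)) = 75.56 m/s

75.56 m/s


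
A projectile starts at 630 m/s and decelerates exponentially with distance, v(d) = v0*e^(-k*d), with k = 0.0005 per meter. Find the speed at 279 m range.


v = v0*exp(-k*d) = 630*exp(-0.0005*279) = 548 m/s

548 m/s


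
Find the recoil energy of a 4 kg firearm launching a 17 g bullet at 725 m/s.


v_r = m_p*v_p/m_gun = 0.017*725/4 = 3.08125 m/s, E_r = 0.5*m_gun*v_r^2 = 0.5*4*3.08125^2 = 18.99 J

18.99 J


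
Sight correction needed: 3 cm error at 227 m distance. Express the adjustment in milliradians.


1 mrad subtends 1 cm per 10 m of range, so adj = error_cm / (dist_m / 10) = 3 / (227/10) = 0.1322 mrad

0.1322 mrad


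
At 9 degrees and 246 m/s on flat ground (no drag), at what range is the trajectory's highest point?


R = v0^2*sin(2*theta)/g = 246^2*sin(2*9°)/9.81 = 1906.27 m
apex_dist = R/2 = 1906.27/2 = 953.1 m

953.1 m


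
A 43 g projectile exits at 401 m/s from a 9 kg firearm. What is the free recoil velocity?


v_recoil = m_p * v_p / m_gun = 0.043 * 401 / 9 = 1.916 m/s

1.916 m/s


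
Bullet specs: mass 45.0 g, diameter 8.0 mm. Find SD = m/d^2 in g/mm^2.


SD = m/d^2 = 45.0/8.0^2 = 0.7031 g/mm^2

0.7031 g/mm^2


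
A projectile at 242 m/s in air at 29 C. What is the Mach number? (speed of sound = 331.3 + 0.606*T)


a = 331.3 + 0.606*(29) = 348.874 m/s
M = v/a = 242/348.874 = 0.6937

0.6937


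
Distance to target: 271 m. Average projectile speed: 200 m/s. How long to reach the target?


t = d/v = 271/200 = 1.355 s

1.355 s


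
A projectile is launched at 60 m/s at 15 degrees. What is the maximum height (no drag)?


H = (v0*sin(theta))^2 / (2g) = (60*sin(15°))^2 / (2*9.81) = 12.29 m

12.29 m


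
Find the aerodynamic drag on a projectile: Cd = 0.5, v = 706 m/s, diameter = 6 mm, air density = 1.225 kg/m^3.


A = pi*(d/2)^2 = pi*(6/2000)^2 = 2.82743e-05 m^2
Fd = 0.5*Cd*rho*A*v^2 = 0.5*0.5*1.225*2.82743e-05*706^2 = 4.316 N

4.316 N


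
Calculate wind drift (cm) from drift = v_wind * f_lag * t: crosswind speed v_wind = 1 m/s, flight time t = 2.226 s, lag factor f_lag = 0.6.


drift = v_wind * lag * t = 1 * 0.6 * 2.226 = 1.3356 m ≈ 133.6 cm

133.6 cm


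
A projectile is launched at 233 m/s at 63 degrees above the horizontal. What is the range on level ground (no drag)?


R = v0^2 * sin(2*theta) / g = 233^2 * sin(2*63°) / 9.81 = 4477 m

4477 m


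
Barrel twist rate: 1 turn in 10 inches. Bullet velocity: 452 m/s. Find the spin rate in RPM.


twist_m = 10*0.0254 = 0.254 m
spin = v/twist = 452/0.254 = 1779.528 rev/s
RPM = spin*60 = 1779.528*60 ≈ 106772 RPM

106772 RPM


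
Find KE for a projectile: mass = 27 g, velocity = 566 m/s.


E = 0.5*m*v^2 = 0.5*0.027*566^2 = 4325 J

4325 J


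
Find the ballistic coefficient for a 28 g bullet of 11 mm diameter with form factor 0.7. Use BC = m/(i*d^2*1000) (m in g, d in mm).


BC = m/(i*d^2*1000) = 28/(0.7 * 11^2 * 1000) = 0.0003306

0.0003306


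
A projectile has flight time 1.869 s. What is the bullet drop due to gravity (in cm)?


drop = 0.5*g*t^2 = 0.5*9.81*1.869^2 = 17.134 m ≈ 1713 cm

1713 cm


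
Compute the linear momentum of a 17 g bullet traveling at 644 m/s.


p = m*v = 0.017*644 = 10.95 kg·m/s

10.95 kg·m/s


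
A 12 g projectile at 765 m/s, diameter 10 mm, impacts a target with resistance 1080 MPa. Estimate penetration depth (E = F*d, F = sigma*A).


A = pi*(d/2)^2 = pi*(10/2)^2 = 78.5398 mm^2
E = 0.5*m*v^2 = 0.5*0.012*765^2 = 3511.35 J
depth = E/(sigma*A) = 3511.35 J / (1080 MPa * 78.5398 mm^2) = 3511.35/(1080 * 78.5398) m = 0.0413962 m ≈ 41.4 mm

41.4 mm


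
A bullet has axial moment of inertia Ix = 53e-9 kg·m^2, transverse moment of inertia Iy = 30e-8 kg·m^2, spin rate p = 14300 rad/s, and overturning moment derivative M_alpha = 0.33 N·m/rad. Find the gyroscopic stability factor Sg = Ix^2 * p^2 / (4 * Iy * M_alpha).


Sg = Ix^2 * p^2 / (4 * Iy * M_alpha) = (53e-9)^2 * 14300^2 / (4 * 30e-8 * 0.33) = 1.451

1.451


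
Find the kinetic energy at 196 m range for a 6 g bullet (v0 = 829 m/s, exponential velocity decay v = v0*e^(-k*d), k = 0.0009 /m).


v = v0*exp(-k*d) = 829*exp(-0.0009*196) = 694.936 m/s
E = 0.5*m*v^2 = 0.5*0.006*694.936^2 = 1449 J

1449 J


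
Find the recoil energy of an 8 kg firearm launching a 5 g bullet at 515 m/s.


v_r = m_p*v_p/m_gun = 0.005*515/8 = 0.321875 m/s, E_r = 0.5*m_gun*v_r^2 = 0.5*8*0.321875^2 = 0.4144 J

0.4144 J


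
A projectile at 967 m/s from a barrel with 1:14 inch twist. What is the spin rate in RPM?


twist_m = 14*0.0254 = 0.3556 m
spin = v/twist = 967/0.3556 = 2719.348 rev/s
RPM = spin*60 = 2719.348*60 ≈ 163161 RPM

163161 RPM


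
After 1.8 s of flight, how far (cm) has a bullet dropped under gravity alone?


drop = 0.5*g*t^2 = 0.5*9.81*1.8^2 = 15.8922 m ≈ 1589 cm

1589 cm


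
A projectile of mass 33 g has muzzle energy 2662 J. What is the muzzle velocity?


v = sqrt(2*E/m) = sqrt(2*2662/0.033) = 401.7 m/s

401.7 m/s


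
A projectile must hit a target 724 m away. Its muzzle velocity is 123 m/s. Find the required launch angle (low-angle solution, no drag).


sin(2*theta) = R*g/v0^2 = 724*9.81/123^2 = 0.469459, theta = arcsin(0.469459)/2 = 14°

14 degrees


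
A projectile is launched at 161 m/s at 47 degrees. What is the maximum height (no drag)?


H = (v0*sin(theta))^2 / (2g) = (161*sin(47°))^2 / (2*9.81) = 706.7 m

706.7 m


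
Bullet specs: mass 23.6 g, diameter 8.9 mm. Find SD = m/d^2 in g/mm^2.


SD = m/d^2 = 23.6/8.9^2 = 0.2979 g/mm^2

0.2979 g/mm^2


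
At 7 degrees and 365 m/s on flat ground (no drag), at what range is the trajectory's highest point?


R = v0^2*sin(2*theta)/g = 365^2*sin(2*7°)/9.81 = 3285.43 m
apex_dist = R/2 = 3285.43/2 = 1643 m

1643 m


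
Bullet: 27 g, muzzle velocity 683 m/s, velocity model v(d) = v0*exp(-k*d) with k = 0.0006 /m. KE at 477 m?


v = v0*exp(-k*d) = 683*exp(-0.0006*477) = 513.01 m/s
E = 0.5*m*v^2 = 0.5*0.027*513.01^2 = 3553 J

3553 J


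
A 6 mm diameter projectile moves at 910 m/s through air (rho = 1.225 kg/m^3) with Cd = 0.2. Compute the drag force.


A = pi*(d/2)^2 = pi*(6/2000)^2 = 2.82743e-05 m^2
Fd = 0.5*Cd*rho*A*v^2 = 0.5*0.2*1.225*2.82743e-05*910^2 = 2.868 N

2.868 N


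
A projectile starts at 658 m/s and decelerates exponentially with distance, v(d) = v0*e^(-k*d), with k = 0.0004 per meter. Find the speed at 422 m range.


v = v0*exp(-k*d) = 658*exp(-0.0004*422) = 555.8 m/s

555.8 m/s


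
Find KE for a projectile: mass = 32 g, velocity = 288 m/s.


E = 0.5*m*v^2 = 0.5*0.032*288^2 = 1327 J

1327 J


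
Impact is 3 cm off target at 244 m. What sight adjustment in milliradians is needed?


1 mrad subtends 1 cm per 10 m of range, so adj = error_cm / (dist_m / 10) = 3 / (244/10) = 0.123 mrad

0.123 mrad


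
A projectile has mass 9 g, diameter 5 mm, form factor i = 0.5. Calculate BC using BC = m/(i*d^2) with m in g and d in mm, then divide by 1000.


BC = m/(i*d^2*1000) = 9/(0.5 * 5^2 * 1000) = 0.00072

0.00072


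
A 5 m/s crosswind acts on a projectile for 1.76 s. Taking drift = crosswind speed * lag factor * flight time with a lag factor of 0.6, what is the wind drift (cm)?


drift = v_wind * lag * t = 5 * 0.6 * 1.76 = 5.28 m ≈ 528 cm

528 cm


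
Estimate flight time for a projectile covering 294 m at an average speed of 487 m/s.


t = d/v = 294/487 = 0.6037 s

0.6037 s


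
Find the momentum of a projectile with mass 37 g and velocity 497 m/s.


p = m*v = 0.037*497 = 18.39 kg·m/s

18.39 kg·m/s


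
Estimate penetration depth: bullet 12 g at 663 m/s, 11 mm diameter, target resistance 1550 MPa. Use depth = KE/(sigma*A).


A = pi*(d/2)^2 = pi*(11/2)^2 = 95.0332 mm^2
E = 0.5*m*v^2 = 0.5*0.012*663^2 = 2637.41 J
depth = E/(sigma*A) = 2637.41 J / (1550 MPa * 95.0332 mm^2) = 2637.41/(1550 * 95.0332) m = 0.0179049 m ≈ 17.9 mm

17.9 mm


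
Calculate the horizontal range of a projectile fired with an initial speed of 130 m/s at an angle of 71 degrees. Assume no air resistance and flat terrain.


R = v0^2 * sin(2*theta) / g = 130^2 * sin(2*71°) / 9.81 = 1061 m

1061 m


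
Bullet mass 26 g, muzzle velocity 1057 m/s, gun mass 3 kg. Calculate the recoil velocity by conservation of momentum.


v_recoil = m_p * v_p / m_gun = 0.026 * 1057 / 3 = 9.161 m/s

9.161 m/s


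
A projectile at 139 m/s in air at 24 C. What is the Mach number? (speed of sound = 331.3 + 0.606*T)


a = 331.3 + 0.606*(24) = 345.844 m/s
M = v/a = 139/345.844 = 0.4019

0.4019


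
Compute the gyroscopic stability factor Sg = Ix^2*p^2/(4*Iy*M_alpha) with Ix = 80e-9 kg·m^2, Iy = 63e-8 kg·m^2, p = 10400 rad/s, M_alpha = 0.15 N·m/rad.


Sg = Ix^2 * p^2 / (4 * Iy * M_alpha) = (80e-9)^2 * 10400^2 / (4 * 63e-8 * 0.15) = 1.831

1.831


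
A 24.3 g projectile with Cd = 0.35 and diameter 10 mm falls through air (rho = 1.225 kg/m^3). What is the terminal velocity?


A = pi*(d/2)^2 = pi*(10/2000)^2 = 7.85398e-05 m^2
vt = sqrt(2mg/(Cd*rho*A)) = sqrt(2*0.0243*9.81/(0.35 * 1.225 * 7.85398e-05)) = 119 m/s

119 m/s


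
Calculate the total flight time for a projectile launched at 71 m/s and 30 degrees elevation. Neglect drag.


T = 2*v0*sin(theta)/g = 2*71*sin(30°)/9.81 = 7.238 s

7.238 s


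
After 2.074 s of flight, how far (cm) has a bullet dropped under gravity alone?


drop = 0.5*g*t^2 = 0.5*9.81*2.074^2 = 21.0987 m ≈ 2110 cm

2110 cm


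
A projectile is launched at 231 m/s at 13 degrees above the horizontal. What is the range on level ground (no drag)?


R = v0^2 * sin(2*theta) / g = 231^2 * sin(2*13°) / 9.81 = 2384 m

2384 m


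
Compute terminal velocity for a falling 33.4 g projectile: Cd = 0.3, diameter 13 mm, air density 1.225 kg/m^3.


A = pi*(d/2)^2 = pi*(13/2000)^2 = 1.32732e-04 m^2
vt = sqrt(2mg/(Cd*rho*A)) = sqrt(2*0.0334*9.81/(0.3 * 1.225 * 1.32732e-04)) = 115.9 m/s

115.9 m/s


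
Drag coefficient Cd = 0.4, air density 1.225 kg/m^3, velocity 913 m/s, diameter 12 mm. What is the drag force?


A = pi*(d/2)^2 = pi*(12/2000)^2 = 1.13097e-04 m^2
Fd = 0.5*Cd*rho*A*v^2 = 0.5*0.4*1.225*1.13097e-04*913^2 = 23.1 N

23.1 N


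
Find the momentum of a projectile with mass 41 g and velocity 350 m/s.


p = m*v = 0.041*350 = 14.35 kg·m/s

14.35 kg·m/s


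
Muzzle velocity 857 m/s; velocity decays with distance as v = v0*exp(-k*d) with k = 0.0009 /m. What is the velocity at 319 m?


v = v0*exp(-k*d) = 857*exp(-0.0009*319) = 643.1 m/s

643.1 m/s


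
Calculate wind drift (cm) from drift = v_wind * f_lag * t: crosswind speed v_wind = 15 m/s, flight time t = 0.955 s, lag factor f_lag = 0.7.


drift = v_wind * lag * t = 15 * 0.7 * 0.955 = 10.0275 m ≈ 1003 cm

1003 cm


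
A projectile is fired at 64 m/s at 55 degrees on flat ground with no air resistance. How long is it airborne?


T = 2*v0*sin(theta)/g = 2*64*sin(55°)/9.81 = 10.69 s

10.69 s


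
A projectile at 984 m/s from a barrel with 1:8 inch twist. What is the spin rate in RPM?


twist_m = 8*0.0254 = 0.2032 m
spin = v/twist = 984/0.2032 = 4842.52 rev/s
RPM = spin*60 = 4842.52*60 ≈ 290551 RPM

290551 RPM


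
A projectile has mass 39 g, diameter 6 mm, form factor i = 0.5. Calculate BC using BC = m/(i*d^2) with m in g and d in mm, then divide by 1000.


BC = m/(i*d^2*1000) = 39/(0.5 * 6^2 * 1000) = 0.002167

0.002167


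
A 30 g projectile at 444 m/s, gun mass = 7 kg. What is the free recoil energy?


v_r = m_p*v_p/m_gun = 0.03*444/7 = 1.90286 m/s, E_r = 0.5*m_gun*v_r^2 = 0.5*7*1.90286^2 = 12.67 J

12.67 J


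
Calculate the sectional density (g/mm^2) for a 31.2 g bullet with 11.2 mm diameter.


SD = m/d^2 = 31.2/11.2^2 = 0.2487 g/mm^2

0.2487 g/mm^2


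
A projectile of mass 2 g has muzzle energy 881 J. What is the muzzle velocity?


v = sqrt(2*E/m) = sqrt(2*881/0.002) = 938.6 m/s

938.6 m/s


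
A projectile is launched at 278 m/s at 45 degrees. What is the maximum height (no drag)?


H = (v0*sin(theta))^2 / (2g) = (278*sin(45°))^2 / (2*9.81) = 1970 m

1970 m


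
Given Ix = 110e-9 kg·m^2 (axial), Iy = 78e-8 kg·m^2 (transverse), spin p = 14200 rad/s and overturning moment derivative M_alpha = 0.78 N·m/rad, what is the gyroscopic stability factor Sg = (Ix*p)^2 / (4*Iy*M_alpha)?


Sg = Ix^2 * p^2 / (4 * Iy * M_alpha) = (110e-9)^2 * 14200^2 / (4 * 78e-8 * 0.78) = 1.003

1.003


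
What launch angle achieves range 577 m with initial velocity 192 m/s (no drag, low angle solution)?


sin(2*theta) = R*g/v0^2 = 577*9.81/192^2 = 0.153547, theta = arcsin(0.153547)/2 = 4.416°

4.416 degrees


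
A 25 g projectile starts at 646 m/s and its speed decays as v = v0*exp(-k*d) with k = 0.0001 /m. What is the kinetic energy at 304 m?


v = v0*exp(-k*d) = 646*exp(-0.0001*304) = 626.657 m/s
E = 0.5*m*v^2 = 0.5*0.025*626.657^2 = 4909 J

4909 J


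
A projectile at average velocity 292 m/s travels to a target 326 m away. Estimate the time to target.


t = d/v = 326/292 = 1.116 s

1.116 s


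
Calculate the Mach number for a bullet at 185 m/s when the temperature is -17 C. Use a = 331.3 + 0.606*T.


a = 331.3 + 0.606*(-17) = 320.998 m/s
M = v/a = 185/320.998 = 0.5763

0.5763


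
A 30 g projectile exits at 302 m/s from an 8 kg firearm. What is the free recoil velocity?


v_recoil = m_p * v_p / m_gun = 0.03 * 302 / 8 = 1.133 m/s

1.133 m/s


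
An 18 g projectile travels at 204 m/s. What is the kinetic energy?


E = 0.5*m*v^2 = 0.5*0.018*204^2 = 374.5 J

374.5 J


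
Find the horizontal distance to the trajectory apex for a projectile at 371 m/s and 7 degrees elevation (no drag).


R = v0^2*sin(2*theta)/g = 371^2*sin(2*7°)/9.81 = 3394.33 m
apex_dist = R/2 = 3394.33/2 = 1697 m

1697 m


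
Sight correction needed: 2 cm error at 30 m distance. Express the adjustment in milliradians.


1 mrad subtends 1 cm per 10 m of range, so adj = error_cm / (dist_m / 10) = 2 / (30/10) = 0.6667 mrad

0.6667 mrad


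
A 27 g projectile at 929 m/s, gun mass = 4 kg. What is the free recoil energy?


v_r = m_p*v_p/m_gun = 0.027*929/4 = 6.27075 m/s, E_r = 0.5*m_gun*v_r^2 = 0.5*4*6.27075^2 = 78.64 J

78.64 J


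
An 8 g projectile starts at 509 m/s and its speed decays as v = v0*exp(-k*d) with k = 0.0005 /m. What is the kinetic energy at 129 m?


v = v0*exp(-k*d) = 509*exp(-0.0005*129) = 477.206 m/s
E = 0.5*m*v^2 = 0.5*0.008*477.206^2 = 910.9 J

910.9 J


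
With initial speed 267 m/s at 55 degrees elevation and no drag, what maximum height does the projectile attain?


H = (v0*sin(theta))^2 / (2g) = (267*sin(55°))^2 / (2*9.81) = 2438 m

2438 m


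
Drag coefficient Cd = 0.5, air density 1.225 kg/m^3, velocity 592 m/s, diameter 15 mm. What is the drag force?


A = pi*(d/2)^2 = pi*(15/2000)^2 = 1.76715e-04 m^2
Fd = 0.5*Cd*rho*A*v^2 = 0.5*0.5*1.225*1.76715e-04*592^2 = 18.97 N

18.97 N


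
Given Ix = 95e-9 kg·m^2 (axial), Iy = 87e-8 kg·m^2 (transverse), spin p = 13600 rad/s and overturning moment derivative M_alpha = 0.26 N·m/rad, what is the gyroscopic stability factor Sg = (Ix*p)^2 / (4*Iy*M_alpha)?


Sg = Ix^2 * p^2 / (4 * Iy * M_alpha) = (95e-9)^2 * 13600^2 / (4 * 87e-8 * 0.26) = 1.845

1.845


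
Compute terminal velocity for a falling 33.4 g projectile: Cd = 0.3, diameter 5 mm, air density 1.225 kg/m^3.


A = pi*(d/2)^2 = pi*(5/2000)^2 = 1.96350e-05 m^2
vt = sqrt(2mg/(Cd*rho*A)) = sqrt(2*0.0334*9.81/(0.3 * 1.225 * 1.96350e-05)) = 301.4 m/s

301.4 m/s


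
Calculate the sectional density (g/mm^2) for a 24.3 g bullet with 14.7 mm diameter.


SD = m/d^2 = 24.3/14.7^2 = 0.1125 g/mm^2

0.1125 g/mm^2


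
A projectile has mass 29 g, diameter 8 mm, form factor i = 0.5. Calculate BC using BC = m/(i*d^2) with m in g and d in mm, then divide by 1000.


BC = m/(i*d^2*1000) = 29/(0.5 * 8^2 * 1000) = 0.0009063

0.0009063


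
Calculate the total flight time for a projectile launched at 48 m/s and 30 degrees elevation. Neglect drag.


T = 2*v0*sin(theta)/g = 2*48*sin(30°)/9.81 = 4.893 s

4.893 s


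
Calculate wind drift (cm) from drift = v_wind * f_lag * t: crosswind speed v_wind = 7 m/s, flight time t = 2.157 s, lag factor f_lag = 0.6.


drift = v_wind * lag * t = 7 * 0.6 * 2.157 = 9.0594 m ≈ 905.9 cm

905.9 cm


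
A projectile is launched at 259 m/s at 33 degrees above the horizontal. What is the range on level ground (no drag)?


R = v0^2 * sin(2*theta) / g = 259^2 * sin(2*33°) / 9.81 = 6247 m

6247 m


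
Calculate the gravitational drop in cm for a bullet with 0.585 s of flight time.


drop = 0.5*g*t^2 = 0.5*9.81*0.585^2 = 1.67861 m ≈ 167.9 cm

167.9 cm


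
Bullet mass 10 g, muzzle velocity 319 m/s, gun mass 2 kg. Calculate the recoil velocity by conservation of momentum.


v_recoil = m_p * v_p / m_gun = 0.01 * 319 / 2 = 1.595 m/s

1.595 m/s


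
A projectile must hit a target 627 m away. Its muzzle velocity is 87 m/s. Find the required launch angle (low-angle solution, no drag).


sin(2*theta) = R*g/v0^2 = 627*9.81/87^2 = 0.81264, theta = arcsin(0.81264)/2 = 27.18°

27.18 degrees


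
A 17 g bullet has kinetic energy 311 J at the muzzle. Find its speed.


v = sqrt(2*E/m) = sqrt(2*311/0.017) = 191.3 m/s

191.3 m/s


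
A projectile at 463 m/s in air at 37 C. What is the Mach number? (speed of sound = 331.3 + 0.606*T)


a = 331.3 + 0.606*(37) = 353.722 m/s
M = v/a = 463/353.722 = 1.309

1.309


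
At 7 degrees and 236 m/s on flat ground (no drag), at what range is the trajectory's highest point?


R = v0^2*sin(2*theta)/g = 236^2*sin(2*7°)/9.81 = 1373.5 m
apex_dist = R/2 = 1373.5/2 = 686.8 m

686.8 m
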